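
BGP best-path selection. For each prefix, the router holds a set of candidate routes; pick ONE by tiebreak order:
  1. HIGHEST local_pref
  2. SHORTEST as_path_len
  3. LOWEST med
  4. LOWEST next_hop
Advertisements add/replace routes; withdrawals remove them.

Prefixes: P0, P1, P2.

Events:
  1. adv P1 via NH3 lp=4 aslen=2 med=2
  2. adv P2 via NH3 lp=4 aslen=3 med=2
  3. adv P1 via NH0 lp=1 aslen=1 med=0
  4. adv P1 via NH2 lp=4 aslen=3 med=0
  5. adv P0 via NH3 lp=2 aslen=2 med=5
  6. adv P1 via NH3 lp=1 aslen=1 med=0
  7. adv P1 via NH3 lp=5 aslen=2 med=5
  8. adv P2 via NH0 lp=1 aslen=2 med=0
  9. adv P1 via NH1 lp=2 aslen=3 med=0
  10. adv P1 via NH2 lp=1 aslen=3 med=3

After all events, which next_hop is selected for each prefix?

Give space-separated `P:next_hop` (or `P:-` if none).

Op 1: best P0=- P1=NH3 P2=-
Op 2: best P0=- P1=NH3 P2=NH3
Op 3: best P0=- P1=NH3 P2=NH3
Op 4: best P0=- P1=NH3 P2=NH3
Op 5: best P0=NH3 P1=NH3 P2=NH3
Op 6: best P0=NH3 P1=NH2 P2=NH3
Op 7: best P0=NH3 P1=NH3 P2=NH3
Op 8: best P0=NH3 P1=NH3 P2=NH3
Op 9: best P0=NH3 P1=NH3 P2=NH3
Op 10: best P0=NH3 P1=NH3 P2=NH3

Answer: P0:NH3 P1:NH3 P2:NH3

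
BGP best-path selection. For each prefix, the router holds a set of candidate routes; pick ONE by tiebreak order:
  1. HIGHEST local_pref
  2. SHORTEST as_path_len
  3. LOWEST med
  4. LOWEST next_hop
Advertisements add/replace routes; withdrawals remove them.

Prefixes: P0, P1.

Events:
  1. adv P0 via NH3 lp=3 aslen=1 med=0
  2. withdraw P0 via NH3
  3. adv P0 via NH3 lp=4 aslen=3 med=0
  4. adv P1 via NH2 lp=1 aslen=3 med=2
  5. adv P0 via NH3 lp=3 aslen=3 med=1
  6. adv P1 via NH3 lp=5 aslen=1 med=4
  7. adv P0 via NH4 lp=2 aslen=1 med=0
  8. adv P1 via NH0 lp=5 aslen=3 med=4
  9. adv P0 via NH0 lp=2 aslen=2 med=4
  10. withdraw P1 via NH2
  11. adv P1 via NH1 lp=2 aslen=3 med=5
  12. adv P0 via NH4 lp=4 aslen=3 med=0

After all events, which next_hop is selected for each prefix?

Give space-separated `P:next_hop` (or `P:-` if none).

Answer: P0:NH4 P1:NH3

Derivation:
Op 1: best P0=NH3 P1=-
Op 2: best P0=- P1=-
Op 3: best P0=NH3 P1=-
Op 4: best P0=NH3 P1=NH2
Op 5: best P0=NH3 P1=NH2
Op 6: best P0=NH3 P1=NH3
Op 7: best P0=NH3 P1=NH3
Op 8: best P0=NH3 P1=NH3
Op 9: best P0=NH3 P1=NH3
Op 10: best P0=NH3 P1=NH3
Op 11: best P0=NH3 P1=NH3
Op 12: best P0=NH4 P1=NH3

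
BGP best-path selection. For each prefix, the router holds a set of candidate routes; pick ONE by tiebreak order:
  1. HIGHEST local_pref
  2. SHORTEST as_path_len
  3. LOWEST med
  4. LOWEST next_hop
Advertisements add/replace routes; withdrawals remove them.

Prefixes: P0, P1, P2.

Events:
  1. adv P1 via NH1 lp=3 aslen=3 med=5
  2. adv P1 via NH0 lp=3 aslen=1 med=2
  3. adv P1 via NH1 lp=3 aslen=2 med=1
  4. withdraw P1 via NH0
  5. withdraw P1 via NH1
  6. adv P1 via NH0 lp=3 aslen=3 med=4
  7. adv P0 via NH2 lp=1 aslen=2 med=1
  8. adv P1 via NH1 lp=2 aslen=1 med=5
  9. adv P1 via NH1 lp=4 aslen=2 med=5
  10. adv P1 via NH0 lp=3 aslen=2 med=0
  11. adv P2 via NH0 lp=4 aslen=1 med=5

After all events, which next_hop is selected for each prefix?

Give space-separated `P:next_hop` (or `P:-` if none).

Answer: P0:NH2 P1:NH1 P2:NH0

Derivation:
Op 1: best P0=- P1=NH1 P2=-
Op 2: best P0=- P1=NH0 P2=-
Op 3: best P0=- P1=NH0 P2=-
Op 4: best P0=- P1=NH1 P2=-
Op 5: best P0=- P1=- P2=-
Op 6: best P0=- P1=NH0 P2=-
Op 7: best P0=NH2 P1=NH0 P2=-
Op 8: best P0=NH2 P1=NH0 P2=-
Op 9: best P0=NH2 P1=NH1 P2=-
Op 10: best P0=NH2 P1=NH1 P2=-
Op 11: best P0=NH2 P1=NH1 P2=NH0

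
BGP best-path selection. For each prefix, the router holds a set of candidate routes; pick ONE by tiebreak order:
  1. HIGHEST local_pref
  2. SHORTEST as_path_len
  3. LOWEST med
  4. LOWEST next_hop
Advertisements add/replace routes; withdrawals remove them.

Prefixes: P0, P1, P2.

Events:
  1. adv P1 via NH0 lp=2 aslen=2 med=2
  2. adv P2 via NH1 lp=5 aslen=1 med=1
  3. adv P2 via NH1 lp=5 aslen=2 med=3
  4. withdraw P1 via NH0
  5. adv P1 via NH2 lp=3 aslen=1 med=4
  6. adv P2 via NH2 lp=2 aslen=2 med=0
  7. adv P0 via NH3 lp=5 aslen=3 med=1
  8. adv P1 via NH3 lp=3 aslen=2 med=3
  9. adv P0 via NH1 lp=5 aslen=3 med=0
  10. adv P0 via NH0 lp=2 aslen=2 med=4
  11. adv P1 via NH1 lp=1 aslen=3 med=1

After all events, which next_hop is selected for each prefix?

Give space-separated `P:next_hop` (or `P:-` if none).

Op 1: best P0=- P1=NH0 P2=-
Op 2: best P0=- P1=NH0 P2=NH1
Op 3: best P0=- P1=NH0 P2=NH1
Op 4: best P0=- P1=- P2=NH1
Op 5: best P0=- P1=NH2 P2=NH1
Op 6: best P0=- P1=NH2 P2=NH1
Op 7: best P0=NH3 P1=NH2 P2=NH1
Op 8: best P0=NH3 P1=NH2 P2=NH1
Op 9: best P0=NH1 P1=NH2 P2=NH1
Op 10: best P0=NH1 P1=NH2 P2=NH1
Op 11: best P0=NH1 P1=NH2 P2=NH1

Answer: P0:NH1 P1:NH2 P2:NH1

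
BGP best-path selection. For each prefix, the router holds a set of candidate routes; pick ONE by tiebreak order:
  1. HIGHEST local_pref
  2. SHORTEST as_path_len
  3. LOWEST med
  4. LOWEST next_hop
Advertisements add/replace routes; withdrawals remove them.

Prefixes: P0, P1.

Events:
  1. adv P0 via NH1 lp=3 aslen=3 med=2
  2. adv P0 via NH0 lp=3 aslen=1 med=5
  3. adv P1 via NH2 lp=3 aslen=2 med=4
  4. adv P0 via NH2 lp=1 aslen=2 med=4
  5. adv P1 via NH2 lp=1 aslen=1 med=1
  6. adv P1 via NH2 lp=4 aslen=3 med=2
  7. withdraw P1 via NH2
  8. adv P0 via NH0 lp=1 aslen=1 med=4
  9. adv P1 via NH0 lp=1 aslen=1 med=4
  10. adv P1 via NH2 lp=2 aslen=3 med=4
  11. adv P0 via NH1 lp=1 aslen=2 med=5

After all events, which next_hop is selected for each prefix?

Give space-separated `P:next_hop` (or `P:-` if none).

Answer: P0:NH0 P1:NH2

Derivation:
Op 1: best P0=NH1 P1=-
Op 2: best P0=NH0 P1=-
Op 3: best P0=NH0 P1=NH2
Op 4: best P0=NH0 P1=NH2
Op 5: best P0=NH0 P1=NH2
Op 6: best P0=NH0 P1=NH2
Op 7: best P0=NH0 P1=-
Op 8: best P0=NH1 P1=-
Op 9: best P0=NH1 P1=NH0
Op 10: best P0=NH1 P1=NH2
Op 11: best P0=NH0 P1=NH2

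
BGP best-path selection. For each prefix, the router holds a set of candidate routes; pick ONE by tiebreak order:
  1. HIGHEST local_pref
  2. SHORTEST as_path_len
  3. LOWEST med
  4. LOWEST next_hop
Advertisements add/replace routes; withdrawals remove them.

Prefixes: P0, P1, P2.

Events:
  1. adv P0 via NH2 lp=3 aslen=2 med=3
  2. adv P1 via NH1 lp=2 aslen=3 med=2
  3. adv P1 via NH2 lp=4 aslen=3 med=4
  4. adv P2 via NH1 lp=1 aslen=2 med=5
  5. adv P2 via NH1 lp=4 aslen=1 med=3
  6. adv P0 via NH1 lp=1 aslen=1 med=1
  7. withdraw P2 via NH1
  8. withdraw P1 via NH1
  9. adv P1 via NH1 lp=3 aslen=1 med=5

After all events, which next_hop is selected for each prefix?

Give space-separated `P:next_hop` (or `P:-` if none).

Answer: P0:NH2 P1:NH2 P2:-

Derivation:
Op 1: best P0=NH2 P1=- P2=-
Op 2: best P0=NH2 P1=NH1 P2=-
Op 3: best P0=NH2 P1=NH2 P2=-
Op 4: best P0=NH2 P1=NH2 P2=NH1
Op 5: best P0=NH2 P1=NH2 P2=NH1
Op 6: best P0=NH2 P1=NH2 P2=NH1
Op 7: best P0=NH2 P1=NH2 P2=-
Op 8: best P0=NH2 P1=NH2 P2=-
Op 9: best P0=NH2 P1=NH2 P2=-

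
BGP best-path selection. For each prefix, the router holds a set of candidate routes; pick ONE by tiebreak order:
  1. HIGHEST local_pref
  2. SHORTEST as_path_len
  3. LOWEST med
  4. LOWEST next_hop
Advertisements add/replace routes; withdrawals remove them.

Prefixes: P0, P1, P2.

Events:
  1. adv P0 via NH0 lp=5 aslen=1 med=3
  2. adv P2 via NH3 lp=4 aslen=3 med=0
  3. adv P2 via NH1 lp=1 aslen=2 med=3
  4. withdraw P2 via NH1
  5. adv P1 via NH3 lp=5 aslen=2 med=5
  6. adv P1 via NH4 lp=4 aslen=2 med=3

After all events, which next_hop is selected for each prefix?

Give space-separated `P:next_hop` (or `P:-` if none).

Op 1: best P0=NH0 P1=- P2=-
Op 2: best P0=NH0 P1=- P2=NH3
Op 3: best P0=NH0 P1=- P2=NH3
Op 4: best P0=NH0 P1=- P2=NH3
Op 5: best P0=NH0 P1=NH3 P2=NH3
Op 6: best P0=NH0 P1=NH3 P2=NH3

Answer: P0:NH0 P1:NH3 P2:NH3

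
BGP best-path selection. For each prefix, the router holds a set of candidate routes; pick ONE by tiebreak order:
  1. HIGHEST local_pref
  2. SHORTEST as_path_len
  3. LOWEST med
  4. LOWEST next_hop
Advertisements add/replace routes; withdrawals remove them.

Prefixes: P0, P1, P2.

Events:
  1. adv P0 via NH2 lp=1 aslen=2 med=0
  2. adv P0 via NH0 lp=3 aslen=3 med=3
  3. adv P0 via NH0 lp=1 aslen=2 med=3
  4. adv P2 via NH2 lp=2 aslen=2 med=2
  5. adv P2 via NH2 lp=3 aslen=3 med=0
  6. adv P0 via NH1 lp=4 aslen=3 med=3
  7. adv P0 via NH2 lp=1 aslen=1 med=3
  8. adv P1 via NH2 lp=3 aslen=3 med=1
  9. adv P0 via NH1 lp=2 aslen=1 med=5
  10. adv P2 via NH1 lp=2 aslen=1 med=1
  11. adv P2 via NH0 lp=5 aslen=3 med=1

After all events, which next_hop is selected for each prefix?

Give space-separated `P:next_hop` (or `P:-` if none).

Answer: P0:NH1 P1:NH2 P2:NH0

Derivation:
Op 1: best P0=NH2 P1=- P2=-
Op 2: best P0=NH0 P1=- P2=-
Op 3: best P0=NH2 P1=- P2=-
Op 4: best P0=NH2 P1=- P2=NH2
Op 5: best P0=NH2 P1=- P2=NH2
Op 6: best P0=NH1 P1=- P2=NH2
Op 7: best P0=NH1 P1=- P2=NH2
Op 8: best P0=NH1 P1=NH2 P2=NH2
Op 9: best P0=NH1 P1=NH2 P2=NH2
Op 10: best P0=NH1 P1=NH2 P2=NH2
Op 11: best P0=NH1 P1=NH2 P2=NH0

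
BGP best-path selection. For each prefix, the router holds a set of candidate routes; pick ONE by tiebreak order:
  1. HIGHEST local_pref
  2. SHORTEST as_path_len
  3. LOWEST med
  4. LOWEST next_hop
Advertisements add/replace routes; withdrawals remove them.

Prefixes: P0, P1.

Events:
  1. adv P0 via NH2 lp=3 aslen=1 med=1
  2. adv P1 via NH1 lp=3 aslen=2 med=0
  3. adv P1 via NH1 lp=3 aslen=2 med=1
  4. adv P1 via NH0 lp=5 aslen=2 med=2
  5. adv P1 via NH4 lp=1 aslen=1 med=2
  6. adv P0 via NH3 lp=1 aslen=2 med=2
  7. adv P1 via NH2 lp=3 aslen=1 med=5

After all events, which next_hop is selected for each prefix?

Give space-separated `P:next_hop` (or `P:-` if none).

Op 1: best P0=NH2 P1=-
Op 2: best P0=NH2 P1=NH1
Op 3: best P0=NH2 P1=NH1
Op 4: best P0=NH2 P1=NH0
Op 5: best P0=NH2 P1=NH0
Op 6: best P0=NH2 P1=NH0
Op 7: best P0=NH2 P1=NH0

Answer: P0:NH2 P1:NH0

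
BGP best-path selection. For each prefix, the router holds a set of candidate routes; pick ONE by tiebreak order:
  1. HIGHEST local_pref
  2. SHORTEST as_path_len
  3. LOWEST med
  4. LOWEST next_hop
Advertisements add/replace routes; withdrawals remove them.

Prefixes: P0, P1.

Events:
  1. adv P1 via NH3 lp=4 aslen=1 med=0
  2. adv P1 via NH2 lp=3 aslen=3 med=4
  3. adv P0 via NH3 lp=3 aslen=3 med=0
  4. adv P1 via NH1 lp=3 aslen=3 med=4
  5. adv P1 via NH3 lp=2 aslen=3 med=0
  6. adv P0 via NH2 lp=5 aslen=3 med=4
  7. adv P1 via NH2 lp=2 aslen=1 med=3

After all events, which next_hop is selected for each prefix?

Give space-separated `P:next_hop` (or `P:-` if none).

Answer: P0:NH2 P1:NH1

Derivation:
Op 1: best P0=- P1=NH3
Op 2: best P0=- P1=NH3
Op 3: best P0=NH3 P1=NH3
Op 4: best P0=NH3 P1=NH3
Op 5: best P0=NH3 P1=NH1
Op 6: best P0=NH2 P1=NH1
Op 7: best P0=NH2 P1=NH1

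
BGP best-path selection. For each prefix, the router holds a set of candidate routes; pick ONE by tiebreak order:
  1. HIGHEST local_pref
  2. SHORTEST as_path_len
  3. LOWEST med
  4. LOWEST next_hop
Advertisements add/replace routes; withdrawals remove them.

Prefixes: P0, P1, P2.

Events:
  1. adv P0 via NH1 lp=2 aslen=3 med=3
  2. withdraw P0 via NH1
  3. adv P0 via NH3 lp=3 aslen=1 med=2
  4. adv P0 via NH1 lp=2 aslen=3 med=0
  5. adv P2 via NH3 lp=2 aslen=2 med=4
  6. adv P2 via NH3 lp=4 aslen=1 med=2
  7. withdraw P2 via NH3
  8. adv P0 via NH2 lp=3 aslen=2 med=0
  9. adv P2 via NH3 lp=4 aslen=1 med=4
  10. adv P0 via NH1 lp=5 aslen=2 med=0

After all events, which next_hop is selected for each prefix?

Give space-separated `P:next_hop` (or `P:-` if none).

Answer: P0:NH1 P1:- P2:NH3

Derivation:
Op 1: best P0=NH1 P1=- P2=-
Op 2: best P0=- P1=- P2=-
Op 3: best P0=NH3 P1=- P2=-
Op 4: best P0=NH3 P1=- P2=-
Op 5: best P0=NH3 P1=- P2=NH3
Op 6: best P0=NH3 P1=- P2=NH3
Op 7: best P0=NH3 P1=- P2=-
Op 8: best P0=NH3 P1=- P2=-
Op 9: best P0=NH3 P1=- P2=NH3
Op 10: best P0=NH1 P1=- P2=NH3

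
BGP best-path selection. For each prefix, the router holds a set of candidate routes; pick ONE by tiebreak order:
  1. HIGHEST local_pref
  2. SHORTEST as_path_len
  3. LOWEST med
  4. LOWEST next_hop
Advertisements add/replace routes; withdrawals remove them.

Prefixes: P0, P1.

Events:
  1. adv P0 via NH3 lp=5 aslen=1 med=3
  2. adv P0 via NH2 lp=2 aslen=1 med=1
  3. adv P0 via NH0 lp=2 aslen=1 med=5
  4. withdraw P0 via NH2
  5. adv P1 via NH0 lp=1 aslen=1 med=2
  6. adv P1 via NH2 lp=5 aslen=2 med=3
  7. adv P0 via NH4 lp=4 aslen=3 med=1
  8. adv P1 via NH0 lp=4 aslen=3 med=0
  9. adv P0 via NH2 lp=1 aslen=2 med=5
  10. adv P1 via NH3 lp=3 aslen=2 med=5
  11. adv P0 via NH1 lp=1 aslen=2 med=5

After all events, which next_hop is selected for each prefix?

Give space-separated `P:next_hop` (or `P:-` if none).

Op 1: best P0=NH3 P1=-
Op 2: best P0=NH3 P1=-
Op 3: best P0=NH3 P1=-
Op 4: best P0=NH3 P1=-
Op 5: best P0=NH3 P1=NH0
Op 6: best P0=NH3 P1=NH2
Op 7: best P0=NH3 P1=NH2
Op 8: best P0=NH3 P1=NH2
Op 9: best P0=NH3 P1=NH2
Op 10: best P0=NH3 P1=NH2
Op 11: best P0=NH3 P1=NH2

Answer: P0:NH3 P1:NH2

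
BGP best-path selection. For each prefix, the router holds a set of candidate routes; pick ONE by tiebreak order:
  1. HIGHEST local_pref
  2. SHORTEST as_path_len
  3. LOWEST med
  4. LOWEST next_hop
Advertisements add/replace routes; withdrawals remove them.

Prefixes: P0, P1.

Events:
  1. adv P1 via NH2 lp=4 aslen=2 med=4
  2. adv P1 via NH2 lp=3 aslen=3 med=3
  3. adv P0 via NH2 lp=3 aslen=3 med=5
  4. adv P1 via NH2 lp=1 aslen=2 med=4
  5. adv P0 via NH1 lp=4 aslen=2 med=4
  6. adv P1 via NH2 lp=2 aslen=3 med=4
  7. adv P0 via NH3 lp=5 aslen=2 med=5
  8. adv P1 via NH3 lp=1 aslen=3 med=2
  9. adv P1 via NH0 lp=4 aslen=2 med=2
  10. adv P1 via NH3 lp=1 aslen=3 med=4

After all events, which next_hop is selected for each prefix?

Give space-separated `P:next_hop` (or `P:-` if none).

Answer: P0:NH3 P1:NH0

Derivation:
Op 1: best P0=- P1=NH2
Op 2: best P0=- P1=NH2
Op 3: best P0=NH2 P1=NH2
Op 4: best P0=NH2 P1=NH2
Op 5: best P0=NH1 P1=NH2
Op 6: best P0=NH1 P1=NH2
Op 7: best P0=NH3 P1=NH2
Op 8: best P0=NH3 P1=NH2
Op 9: best P0=NH3 P1=NH0
Op 10: best P0=NH3 P1=NH0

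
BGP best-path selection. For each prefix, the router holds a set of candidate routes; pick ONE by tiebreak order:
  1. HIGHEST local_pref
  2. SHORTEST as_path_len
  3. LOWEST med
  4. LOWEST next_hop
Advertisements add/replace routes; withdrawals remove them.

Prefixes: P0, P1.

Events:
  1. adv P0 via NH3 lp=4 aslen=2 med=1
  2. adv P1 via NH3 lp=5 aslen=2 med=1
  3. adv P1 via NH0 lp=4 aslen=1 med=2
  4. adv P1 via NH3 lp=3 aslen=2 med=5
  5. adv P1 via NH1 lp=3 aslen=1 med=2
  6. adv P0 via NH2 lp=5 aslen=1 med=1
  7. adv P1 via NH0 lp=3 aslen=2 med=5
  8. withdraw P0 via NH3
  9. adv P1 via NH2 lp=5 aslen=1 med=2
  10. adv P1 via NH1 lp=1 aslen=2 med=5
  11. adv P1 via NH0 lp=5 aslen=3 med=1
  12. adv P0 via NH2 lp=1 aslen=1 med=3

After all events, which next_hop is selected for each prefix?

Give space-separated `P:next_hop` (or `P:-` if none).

Answer: P0:NH2 P1:NH2

Derivation:
Op 1: best P0=NH3 P1=-
Op 2: best P0=NH3 P1=NH3
Op 3: best P0=NH3 P1=NH3
Op 4: best P0=NH3 P1=NH0
Op 5: best P0=NH3 P1=NH0
Op 6: best P0=NH2 P1=NH0
Op 7: best P0=NH2 P1=NH1
Op 8: best P0=NH2 P1=NH1
Op 9: best P0=NH2 P1=NH2
Op 10: best P0=NH2 P1=NH2
Op 11: best P0=NH2 P1=NH2
Op 12: best P0=NH2 P1=NH2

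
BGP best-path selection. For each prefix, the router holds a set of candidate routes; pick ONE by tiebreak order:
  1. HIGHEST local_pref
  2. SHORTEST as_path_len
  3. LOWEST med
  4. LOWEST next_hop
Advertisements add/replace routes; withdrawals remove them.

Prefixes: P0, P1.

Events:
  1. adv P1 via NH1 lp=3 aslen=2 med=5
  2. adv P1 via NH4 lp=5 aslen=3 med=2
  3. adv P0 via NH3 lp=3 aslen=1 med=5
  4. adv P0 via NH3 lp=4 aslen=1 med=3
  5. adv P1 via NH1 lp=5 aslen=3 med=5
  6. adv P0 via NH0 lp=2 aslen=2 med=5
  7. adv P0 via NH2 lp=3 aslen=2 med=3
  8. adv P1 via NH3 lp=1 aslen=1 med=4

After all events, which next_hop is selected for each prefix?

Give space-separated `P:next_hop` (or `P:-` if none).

Op 1: best P0=- P1=NH1
Op 2: best P0=- P1=NH4
Op 3: best P0=NH3 P1=NH4
Op 4: best P0=NH3 P1=NH4
Op 5: best P0=NH3 P1=NH4
Op 6: best P0=NH3 P1=NH4
Op 7: best P0=NH3 P1=NH4
Op 8: best P0=NH3 P1=NH4

Answer: P0:NH3 P1:NH4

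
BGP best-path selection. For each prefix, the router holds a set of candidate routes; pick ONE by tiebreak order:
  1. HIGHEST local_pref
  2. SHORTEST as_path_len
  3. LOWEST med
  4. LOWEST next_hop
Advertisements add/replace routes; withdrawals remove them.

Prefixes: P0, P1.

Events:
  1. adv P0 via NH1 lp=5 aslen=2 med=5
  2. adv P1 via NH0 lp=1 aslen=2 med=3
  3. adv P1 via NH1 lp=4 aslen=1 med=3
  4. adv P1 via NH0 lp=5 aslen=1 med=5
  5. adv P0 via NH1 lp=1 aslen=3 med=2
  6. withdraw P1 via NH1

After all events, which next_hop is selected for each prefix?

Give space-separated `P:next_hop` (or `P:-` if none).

Op 1: best P0=NH1 P1=-
Op 2: best P0=NH1 P1=NH0
Op 3: best P0=NH1 P1=NH1
Op 4: best P0=NH1 P1=NH0
Op 5: best P0=NH1 P1=NH0
Op 6: best P0=NH1 P1=NH0

Answer: P0:NH1 P1:NH0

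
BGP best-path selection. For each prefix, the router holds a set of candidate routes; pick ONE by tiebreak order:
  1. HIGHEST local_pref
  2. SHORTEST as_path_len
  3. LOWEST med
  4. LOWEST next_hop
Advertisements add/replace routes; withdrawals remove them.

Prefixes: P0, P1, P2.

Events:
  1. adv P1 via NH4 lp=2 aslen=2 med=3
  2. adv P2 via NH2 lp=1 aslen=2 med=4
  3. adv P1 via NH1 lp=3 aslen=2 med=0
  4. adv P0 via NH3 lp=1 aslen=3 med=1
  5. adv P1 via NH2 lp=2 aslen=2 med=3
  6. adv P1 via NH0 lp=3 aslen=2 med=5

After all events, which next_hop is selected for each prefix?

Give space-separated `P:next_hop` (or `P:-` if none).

Op 1: best P0=- P1=NH4 P2=-
Op 2: best P0=- P1=NH4 P2=NH2
Op 3: best P0=- P1=NH1 P2=NH2
Op 4: best P0=NH3 P1=NH1 P2=NH2
Op 5: best P0=NH3 P1=NH1 P2=NH2
Op 6: best P0=NH3 P1=NH1 P2=NH2

Answer: P0:NH3 P1:NH1 P2:NH2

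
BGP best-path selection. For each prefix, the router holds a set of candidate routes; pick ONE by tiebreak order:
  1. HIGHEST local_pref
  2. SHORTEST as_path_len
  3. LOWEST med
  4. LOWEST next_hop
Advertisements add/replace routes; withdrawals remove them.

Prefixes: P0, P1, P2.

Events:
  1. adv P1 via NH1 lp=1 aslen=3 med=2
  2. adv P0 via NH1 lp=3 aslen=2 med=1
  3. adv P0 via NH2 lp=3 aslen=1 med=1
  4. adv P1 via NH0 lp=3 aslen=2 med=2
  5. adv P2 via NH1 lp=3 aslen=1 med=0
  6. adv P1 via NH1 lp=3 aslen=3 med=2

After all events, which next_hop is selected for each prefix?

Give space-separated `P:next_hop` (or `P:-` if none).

Op 1: best P0=- P1=NH1 P2=-
Op 2: best P0=NH1 P1=NH1 P2=-
Op 3: best P0=NH2 P1=NH1 P2=-
Op 4: best P0=NH2 P1=NH0 P2=-
Op 5: best P0=NH2 P1=NH0 P2=NH1
Op 6: best P0=NH2 P1=NH0 P2=NH1

Answer: P0:NH2 P1:NH0 P2:NH1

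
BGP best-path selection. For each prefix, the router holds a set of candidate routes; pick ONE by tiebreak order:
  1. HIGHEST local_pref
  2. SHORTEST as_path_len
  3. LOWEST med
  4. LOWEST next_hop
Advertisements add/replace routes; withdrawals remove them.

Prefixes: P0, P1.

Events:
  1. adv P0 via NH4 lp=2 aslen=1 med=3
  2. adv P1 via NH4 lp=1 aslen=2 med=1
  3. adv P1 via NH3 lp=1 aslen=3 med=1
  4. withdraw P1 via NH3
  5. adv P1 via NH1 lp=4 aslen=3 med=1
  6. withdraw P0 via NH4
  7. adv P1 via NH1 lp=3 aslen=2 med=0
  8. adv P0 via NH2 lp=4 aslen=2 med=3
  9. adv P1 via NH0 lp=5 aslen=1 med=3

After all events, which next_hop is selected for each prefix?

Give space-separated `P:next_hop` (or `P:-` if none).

Op 1: best P0=NH4 P1=-
Op 2: best P0=NH4 P1=NH4
Op 3: best P0=NH4 P1=NH4
Op 4: best P0=NH4 P1=NH4
Op 5: best P0=NH4 P1=NH1
Op 6: best P0=- P1=NH1
Op 7: best P0=- P1=NH1
Op 8: best P0=NH2 P1=NH1
Op 9: best P0=NH2 P1=NH0

Answer: P0:NH2 P1:NH0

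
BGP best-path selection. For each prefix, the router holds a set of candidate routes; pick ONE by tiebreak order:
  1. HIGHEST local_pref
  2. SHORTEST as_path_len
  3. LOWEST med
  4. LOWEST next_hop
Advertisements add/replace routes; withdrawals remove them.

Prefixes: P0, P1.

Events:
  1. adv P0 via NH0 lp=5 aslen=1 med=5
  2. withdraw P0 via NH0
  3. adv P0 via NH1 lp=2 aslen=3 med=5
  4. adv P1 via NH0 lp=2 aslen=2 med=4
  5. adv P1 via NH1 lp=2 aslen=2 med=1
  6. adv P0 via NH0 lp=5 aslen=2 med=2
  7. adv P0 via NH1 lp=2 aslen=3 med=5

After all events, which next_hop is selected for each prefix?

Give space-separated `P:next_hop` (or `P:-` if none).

Op 1: best P0=NH0 P1=-
Op 2: best P0=- P1=-
Op 3: best P0=NH1 P1=-
Op 4: best P0=NH1 P1=NH0
Op 5: best P0=NH1 P1=NH1
Op 6: best P0=NH0 P1=NH1
Op 7: best P0=NH0 P1=NH1

Answer: P0:NH0 P1:NH1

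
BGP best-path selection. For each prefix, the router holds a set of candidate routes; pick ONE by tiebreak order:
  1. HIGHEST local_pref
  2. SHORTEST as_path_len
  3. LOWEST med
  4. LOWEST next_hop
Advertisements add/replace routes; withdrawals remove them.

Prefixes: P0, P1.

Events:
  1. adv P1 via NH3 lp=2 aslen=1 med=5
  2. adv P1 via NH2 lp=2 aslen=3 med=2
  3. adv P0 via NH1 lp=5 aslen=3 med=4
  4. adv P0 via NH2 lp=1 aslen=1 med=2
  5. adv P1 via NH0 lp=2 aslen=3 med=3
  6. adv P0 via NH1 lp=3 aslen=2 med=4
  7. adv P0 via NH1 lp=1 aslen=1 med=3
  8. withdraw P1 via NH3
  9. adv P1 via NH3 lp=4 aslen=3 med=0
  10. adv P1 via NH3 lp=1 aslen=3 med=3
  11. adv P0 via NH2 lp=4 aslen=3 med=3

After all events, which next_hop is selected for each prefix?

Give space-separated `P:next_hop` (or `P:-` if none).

Answer: P0:NH2 P1:NH2

Derivation:
Op 1: best P0=- P1=NH3
Op 2: best P0=- P1=NH3
Op 3: best P0=NH1 P1=NH3
Op 4: best P0=NH1 P1=NH3
Op 5: best P0=NH1 P1=NH3
Op 6: best P0=NH1 P1=NH3
Op 7: best P0=NH2 P1=NH3
Op 8: best P0=NH2 P1=NH2
Op 9: best P0=NH2 P1=NH3
Op 10: best P0=NH2 P1=NH2
Op 11: best P0=NH2 P1=NH2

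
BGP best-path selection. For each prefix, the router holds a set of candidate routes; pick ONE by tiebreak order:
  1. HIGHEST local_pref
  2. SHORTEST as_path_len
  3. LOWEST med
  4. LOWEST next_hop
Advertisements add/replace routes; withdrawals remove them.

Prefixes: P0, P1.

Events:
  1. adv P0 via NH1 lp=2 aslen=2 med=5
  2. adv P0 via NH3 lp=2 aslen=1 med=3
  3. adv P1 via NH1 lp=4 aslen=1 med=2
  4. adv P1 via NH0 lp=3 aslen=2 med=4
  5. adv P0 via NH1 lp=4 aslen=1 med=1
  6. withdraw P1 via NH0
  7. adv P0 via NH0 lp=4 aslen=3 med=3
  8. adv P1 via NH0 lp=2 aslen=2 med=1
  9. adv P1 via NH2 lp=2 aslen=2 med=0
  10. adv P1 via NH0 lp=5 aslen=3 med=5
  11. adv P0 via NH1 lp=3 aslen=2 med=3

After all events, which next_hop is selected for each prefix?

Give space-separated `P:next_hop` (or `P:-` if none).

Answer: P0:NH0 P1:NH0

Derivation:
Op 1: best P0=NH1 P1=-
Op 2: best P0=NH3 P1=-
Op 3: best P0=NH3 P1=NH1
Op 4: best P0=NH3 P1=NH1
Op 5: best P0=NH1 P1=NH1
Op 6: best P0=NH1 P1=NH1
Op 7: best P0=NH1 P1=NH1
Op 8: best P0=NH1 P1=NH1
Op 9: best P0=NH1 P1=NH1
Op 10: best P0=NH1 P1=NH0
Op 11: best P0=NH0 P1=NH0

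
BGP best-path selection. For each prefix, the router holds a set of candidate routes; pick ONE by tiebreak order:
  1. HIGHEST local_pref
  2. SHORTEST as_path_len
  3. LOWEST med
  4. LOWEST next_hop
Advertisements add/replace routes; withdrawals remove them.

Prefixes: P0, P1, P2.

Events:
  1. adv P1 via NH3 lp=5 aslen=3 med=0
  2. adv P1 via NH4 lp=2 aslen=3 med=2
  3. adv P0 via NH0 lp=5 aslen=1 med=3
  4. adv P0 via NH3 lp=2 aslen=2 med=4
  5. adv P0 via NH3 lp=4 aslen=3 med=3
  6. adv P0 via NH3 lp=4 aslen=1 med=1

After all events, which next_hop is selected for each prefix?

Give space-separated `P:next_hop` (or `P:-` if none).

Answer: P0:NH0 P1:NH3 P2:-

Derivation:
Op 1: best P0=- P1=NH3 P2=-
Op 2: best P0=- P1=NH3 P2=-
Op 3: best P0=NH0 P1=NH3 P2=-
Op 4: best P0=NH0 P1=NH3 P2=-
Op 5: best P0=NH0 P1=NH3 P2=-
Op 6: best P0=NH0 P1=NH3 P2=-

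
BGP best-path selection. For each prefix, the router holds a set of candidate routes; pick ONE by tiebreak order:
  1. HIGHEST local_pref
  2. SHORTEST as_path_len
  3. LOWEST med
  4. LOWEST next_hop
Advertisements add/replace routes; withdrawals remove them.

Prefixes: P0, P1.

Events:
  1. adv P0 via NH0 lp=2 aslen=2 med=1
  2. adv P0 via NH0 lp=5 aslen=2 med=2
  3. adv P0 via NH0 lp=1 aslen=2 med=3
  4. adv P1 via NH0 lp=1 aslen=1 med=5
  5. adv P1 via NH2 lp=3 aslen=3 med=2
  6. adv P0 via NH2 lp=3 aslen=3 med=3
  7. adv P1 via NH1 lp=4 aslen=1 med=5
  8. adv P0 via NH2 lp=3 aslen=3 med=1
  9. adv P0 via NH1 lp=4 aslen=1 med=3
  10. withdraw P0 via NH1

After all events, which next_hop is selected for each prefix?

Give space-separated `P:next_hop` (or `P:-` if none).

Answer: P0:NH2 P1:NH1

Derivation:
Op 1: best P0=NH0 P1=-
Op 2: best P0=NH0 P1=-
Op 3: best P0=NH0 P1=-
Op 4: best P0=NH0 P1=NH0
Op 5: best P0=NH0 P1=NH2
Op 6: best P0=NH2 P1=NH2
Op 7: best P0=NH2 P1=NH1
Op 8: best P0=NH2 P1=NH1
Op 9: best P0=NH1 P1=NH1
Op 10: best P0=NH2 P1=NH1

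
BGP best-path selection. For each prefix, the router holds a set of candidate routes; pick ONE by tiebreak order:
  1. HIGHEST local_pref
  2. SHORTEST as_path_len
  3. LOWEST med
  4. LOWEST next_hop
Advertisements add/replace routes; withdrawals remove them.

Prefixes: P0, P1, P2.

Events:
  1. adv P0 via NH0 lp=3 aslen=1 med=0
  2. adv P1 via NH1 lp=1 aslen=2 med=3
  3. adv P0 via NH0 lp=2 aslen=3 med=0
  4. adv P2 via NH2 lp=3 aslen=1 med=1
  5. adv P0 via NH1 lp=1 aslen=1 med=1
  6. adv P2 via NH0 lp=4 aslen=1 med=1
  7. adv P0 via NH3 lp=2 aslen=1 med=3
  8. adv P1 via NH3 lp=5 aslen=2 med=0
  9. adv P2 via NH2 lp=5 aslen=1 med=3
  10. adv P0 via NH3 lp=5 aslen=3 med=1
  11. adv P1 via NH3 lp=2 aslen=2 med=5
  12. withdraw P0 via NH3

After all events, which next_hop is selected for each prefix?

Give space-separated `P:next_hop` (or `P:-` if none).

Answer: P0:NH0 P1:NH3 P2:NH2

Derivation:
Op 1: best P0=NH0 P1=- P2=-
Op 2: best P0=NH0 P1=NH1 P2=-
Op 3: best P0=NH0 P1=NH1 P2=-
Op 4: best P0=NH0 P1=NH1 P2=NH2
Op 5: best P0=NH0 P1=NH1 P2=NH2
Op 6: best P0=NH0 P1=NH1 P2=NH0
Op 7: best P0=NH3 P1=NH1 P2=NH0
Op 8: best P0=NH3 P1=NH3 P2=NH0
Op 9: best P0=NH3 P1=NH3 P2=NH2
Op 10: best P0=NH3 P1=NH3 P2=NH2
Op 11: best P0=NH3 P1=NH3 P2=NH2
Op 12: best P0=NH0 P1=NH3 P2=NH2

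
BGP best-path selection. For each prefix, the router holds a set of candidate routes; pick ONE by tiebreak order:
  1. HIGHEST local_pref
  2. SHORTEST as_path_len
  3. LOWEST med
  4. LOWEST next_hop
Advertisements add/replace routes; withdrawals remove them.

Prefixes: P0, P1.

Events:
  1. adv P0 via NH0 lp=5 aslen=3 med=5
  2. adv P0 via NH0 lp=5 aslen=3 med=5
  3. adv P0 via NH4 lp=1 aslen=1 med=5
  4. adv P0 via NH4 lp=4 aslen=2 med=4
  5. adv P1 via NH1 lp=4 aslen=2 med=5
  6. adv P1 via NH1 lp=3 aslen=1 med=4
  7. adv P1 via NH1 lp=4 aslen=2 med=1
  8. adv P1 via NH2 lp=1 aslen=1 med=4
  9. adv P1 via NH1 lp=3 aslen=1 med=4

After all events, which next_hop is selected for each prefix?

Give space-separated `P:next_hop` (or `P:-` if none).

Answer: P0:NH0 P1:NH1

Derivation:
Op 1: best P0=NH0 P1=-
Op 2: best P0=NH0 P1=-
Op 3: best P0=NH0 P1=-
Op 4: best P0=NH0 P1=-
Op 5: best P0=NH0 P1=NH1
Op 6: best P0=NH0 P1=NH1
Op 7: best P0=NH0 P1=NH1
Op 8: best P0=NH0 P1=NH1
Op 9: best P0=NH0 P1=NH1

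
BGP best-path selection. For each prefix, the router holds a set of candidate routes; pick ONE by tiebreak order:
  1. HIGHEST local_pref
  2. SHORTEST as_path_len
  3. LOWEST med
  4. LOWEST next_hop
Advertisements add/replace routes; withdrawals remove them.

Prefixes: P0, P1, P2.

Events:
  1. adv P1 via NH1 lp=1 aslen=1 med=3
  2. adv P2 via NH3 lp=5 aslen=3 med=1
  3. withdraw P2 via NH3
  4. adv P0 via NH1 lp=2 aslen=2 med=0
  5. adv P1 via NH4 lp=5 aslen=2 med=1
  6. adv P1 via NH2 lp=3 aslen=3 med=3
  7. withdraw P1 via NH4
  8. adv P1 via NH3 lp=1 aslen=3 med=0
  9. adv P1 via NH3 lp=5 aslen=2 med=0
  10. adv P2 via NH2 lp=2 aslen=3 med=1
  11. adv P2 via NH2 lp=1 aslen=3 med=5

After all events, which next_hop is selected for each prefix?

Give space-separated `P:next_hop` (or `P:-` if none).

Answer: P0:NH1 P1:NH3 P2:NH2

Derivation:
Op 1: best P0=- P1=NH1 P2=-
Op 2: best P0=- P1=NH1 P2=NH3
Op 3: best P0=- P1=NH1 P2=-
Op 4: best P0=NH1 P1=NH1 P2=-
Op 5: best P0=NH1 P1=NH4 P2=-
Op 6: best P0=NH1 P1=NH4 P2=-
Op 7: best P0=NH1 P1=NH2 P2=-
Op 8: best P0=NH1 P1=NH2 P2=-
Op 9: best P0=NH1 P1=NH3 P2=-
Op 10: best P0=NH1 P1=NH3 P2=NH2
Op 11: best P0=NH1 P1=NH3 P2=NH2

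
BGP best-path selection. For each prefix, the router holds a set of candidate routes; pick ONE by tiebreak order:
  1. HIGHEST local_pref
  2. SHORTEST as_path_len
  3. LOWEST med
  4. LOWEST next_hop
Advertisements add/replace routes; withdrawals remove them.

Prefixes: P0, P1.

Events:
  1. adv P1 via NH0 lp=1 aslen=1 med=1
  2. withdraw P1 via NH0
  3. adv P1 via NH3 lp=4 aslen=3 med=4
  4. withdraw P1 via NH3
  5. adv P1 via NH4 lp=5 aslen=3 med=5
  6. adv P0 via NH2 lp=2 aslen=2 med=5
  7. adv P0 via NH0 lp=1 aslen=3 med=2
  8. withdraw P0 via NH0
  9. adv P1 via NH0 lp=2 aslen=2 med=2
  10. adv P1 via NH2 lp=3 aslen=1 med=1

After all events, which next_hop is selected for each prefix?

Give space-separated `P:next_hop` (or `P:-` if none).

Answer: P0:NH2 P1:NH4

Derivation:
Op 1: best P0=- P1=NH0
Op 2: best P0=- P1=-
Op 3: best P0=- P1=NH3
Op 4: best P0=- P1=-
Op 5: best P0=- P1=NH4
Op 6: best P0=NH2 P1=NH4
Op 7: best P0=NH2 P1=NH4
Op 8: best P0=NH2 P1=NH4
Op 9: best P0=NH2 P1=NH4
Op 10: best P0=NH2 P1=NH4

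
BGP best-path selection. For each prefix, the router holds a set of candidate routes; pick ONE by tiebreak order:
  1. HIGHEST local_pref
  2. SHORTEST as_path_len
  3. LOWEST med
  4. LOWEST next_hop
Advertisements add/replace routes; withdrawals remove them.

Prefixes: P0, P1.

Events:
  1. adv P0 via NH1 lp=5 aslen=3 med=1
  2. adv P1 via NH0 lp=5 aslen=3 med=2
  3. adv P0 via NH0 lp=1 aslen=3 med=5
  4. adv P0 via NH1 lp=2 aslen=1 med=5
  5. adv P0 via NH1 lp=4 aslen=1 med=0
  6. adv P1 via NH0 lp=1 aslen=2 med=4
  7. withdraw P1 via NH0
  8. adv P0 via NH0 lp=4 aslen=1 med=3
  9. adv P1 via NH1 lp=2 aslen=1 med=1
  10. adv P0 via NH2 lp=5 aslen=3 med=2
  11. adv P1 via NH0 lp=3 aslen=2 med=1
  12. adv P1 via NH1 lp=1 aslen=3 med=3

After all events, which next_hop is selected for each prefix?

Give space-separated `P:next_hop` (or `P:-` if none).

Answer: P0:NH2 P1:NH0

Derivation:
Op 1: best P0=NH1 P1=-
Op 2: best P0=NH1 P1=NH0
Op 3: best P0=NH1 P1=NH0
Op 4: best P0=NH1 P1=NH0
Op 5: best P0=NH1 P1=NH0
Op 6: best P0=NH1 P1=NH0
Op 7: best P0=NH1 P1=-
Op 8: best P0=NH1 P1=-
Op 9: best P0=NH1 P1=NH1
Op 10: best P0=NH2 P1=NH1
Op 11: best P0=NH2 P1=NH0
Op 12: best P0=NH2 P1=NH0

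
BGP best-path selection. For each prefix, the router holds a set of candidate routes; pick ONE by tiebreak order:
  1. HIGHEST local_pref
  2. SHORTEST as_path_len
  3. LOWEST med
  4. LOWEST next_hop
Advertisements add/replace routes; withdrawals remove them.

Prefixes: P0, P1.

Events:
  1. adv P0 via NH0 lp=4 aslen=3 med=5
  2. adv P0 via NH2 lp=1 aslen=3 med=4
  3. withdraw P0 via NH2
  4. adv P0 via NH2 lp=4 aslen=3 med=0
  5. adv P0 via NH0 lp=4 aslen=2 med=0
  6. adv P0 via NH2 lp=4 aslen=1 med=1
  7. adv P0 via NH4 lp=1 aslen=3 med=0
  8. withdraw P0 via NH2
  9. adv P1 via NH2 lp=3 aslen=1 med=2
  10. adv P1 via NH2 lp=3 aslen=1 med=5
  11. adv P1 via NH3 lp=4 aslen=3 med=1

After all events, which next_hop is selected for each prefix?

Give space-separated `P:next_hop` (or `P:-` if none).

Answer: P0:NH0 P1:NH3

Derivation:
Op 1: best P0=NH0 P1=-
Op 2: best P0=NH0 P1=-
Op 3: best P0=NH0 P1=-
Op 4: best P0=NH2 P1=-
Op 5: best P0=NH0 P1=-
Op 6: best P0=NH2 P1=-
Op 7: best P0=NH2 P1=-
Op 8: best P0=NH0 P1=-
Op 9: best P0=NH0 P1=NH2
Op 10: best P0=NH0 P1=NH2
Op 11: best P0=NH0 P1=NH3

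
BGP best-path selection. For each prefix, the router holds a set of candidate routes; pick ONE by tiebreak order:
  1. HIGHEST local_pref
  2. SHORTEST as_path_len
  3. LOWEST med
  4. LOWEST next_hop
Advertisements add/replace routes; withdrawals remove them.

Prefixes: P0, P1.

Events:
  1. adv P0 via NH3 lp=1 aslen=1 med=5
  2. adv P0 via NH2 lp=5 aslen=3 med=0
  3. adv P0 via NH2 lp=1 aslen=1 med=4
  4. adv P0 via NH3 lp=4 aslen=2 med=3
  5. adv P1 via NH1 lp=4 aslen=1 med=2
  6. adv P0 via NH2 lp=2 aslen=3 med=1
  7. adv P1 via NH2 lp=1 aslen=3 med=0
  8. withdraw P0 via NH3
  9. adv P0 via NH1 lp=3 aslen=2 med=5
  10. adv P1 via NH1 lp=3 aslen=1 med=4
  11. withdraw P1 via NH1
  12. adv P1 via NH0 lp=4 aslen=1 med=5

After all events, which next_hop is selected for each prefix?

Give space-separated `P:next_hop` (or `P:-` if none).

Answer: P0:NH1 P1:NH0

Derivation:
Op 1: best P0=NH3 P1=-
Op 2: best P0=NH2 P1=-
Op 3: best P0=NH2 P1=-
Op 4: best P0=NH3 P1=-
Op 5: best P0=NH3 P1=NH1
Op 6: best P0=NH3 P1=NH1
Op 7: best P0=NH3 P1=NH1
Op 8: best P0=NH2 P1=NH1
Op 9: best P0=NH1 P1=NH1
Op 10: best P0=NH1 P1=NH1
Op 11: best P0=NH1 P1=NH2
Op 12: best P0=NH1 P1=NH0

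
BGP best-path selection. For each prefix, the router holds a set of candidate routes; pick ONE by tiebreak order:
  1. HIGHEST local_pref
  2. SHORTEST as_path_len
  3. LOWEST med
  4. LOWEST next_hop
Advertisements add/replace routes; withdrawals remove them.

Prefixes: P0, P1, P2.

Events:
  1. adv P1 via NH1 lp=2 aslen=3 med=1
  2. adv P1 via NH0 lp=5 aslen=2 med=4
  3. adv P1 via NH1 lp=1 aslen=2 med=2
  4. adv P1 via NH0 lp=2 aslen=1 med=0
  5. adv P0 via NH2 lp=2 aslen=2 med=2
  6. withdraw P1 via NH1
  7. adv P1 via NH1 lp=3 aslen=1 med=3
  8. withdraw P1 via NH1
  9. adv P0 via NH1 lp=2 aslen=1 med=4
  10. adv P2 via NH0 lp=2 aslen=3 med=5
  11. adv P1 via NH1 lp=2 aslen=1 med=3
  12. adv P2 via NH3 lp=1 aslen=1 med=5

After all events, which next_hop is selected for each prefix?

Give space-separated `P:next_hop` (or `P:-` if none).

Answer: P0:NH1 P1:NH0 P2:NH0

Derivation:
Op 1: best P0=- P1=NH1 P2=-
Op 2: best P0=- P1=NH0 P2=-
Op 3: best P0=- P1=NH0 P2=-
Op 4: best P0=- P1=NH0 P2=-
Op 5: best P0=NH2 P1=NH0 P2=-
Op 6: best P0=NH2 P1=NH0 P2=-
Op 7: best P0=NH2 P1=NH1 P2=-
Op 8: best P0=NH2 P1=NH0 P2=-
Op 9: best P0=NH1 P1=NH0 P2=-
Op 10: best P0=NH1 P1=NH0 P2=NH0
Op 11: best P0=NH1 P1=NH0 P2=NH0
Op 12: best P0=NH1 P1=NH0 P2=NH0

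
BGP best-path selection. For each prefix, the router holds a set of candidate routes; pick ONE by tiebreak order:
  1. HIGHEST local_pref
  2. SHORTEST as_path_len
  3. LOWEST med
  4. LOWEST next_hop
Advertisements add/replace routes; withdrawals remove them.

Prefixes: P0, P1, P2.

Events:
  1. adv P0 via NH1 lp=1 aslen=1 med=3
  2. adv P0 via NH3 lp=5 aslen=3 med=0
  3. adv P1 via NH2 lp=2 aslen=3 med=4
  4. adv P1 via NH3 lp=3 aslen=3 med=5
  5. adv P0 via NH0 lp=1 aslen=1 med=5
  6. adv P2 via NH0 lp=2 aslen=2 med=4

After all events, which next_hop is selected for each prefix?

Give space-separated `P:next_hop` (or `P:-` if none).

Op 1: best P0=NH1 P1=- P2=-
Op 2: best P0=NH3 P1=- P2=-
Op 3: best P0=NH3 P1=NH2 P2=-
Op 4: best P0=NH3 P1=NH3 P2=-
Op 5: best P0=NH3 P1=NH3 P2=-
Op 6: best P0=NH3 P1=NH3 P2=NH0

Answer: P0:NH3 P1:NH3 P2:NH0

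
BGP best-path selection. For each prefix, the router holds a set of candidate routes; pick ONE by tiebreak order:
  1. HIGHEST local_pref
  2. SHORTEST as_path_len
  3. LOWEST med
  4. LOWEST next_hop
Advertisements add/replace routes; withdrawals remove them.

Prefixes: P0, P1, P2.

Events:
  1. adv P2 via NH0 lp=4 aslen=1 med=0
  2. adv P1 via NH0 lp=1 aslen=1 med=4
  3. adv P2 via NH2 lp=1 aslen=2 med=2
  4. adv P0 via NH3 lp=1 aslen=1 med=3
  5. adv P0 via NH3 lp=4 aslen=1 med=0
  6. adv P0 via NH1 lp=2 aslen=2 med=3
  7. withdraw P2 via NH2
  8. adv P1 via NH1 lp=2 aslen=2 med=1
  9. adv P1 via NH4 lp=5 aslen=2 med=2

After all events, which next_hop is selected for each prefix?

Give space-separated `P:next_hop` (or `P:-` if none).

Op 1: best P0=- P1=- P2=NH0
Op 2: best P0=- P1=NH0 P2=NH0
Op 3: best P0=- P1=NH0 P2=NH0
Op 4: best P0=NH3 P1=NH0 P2=NH0
Op 5: best P0=NH3 P1=NH0 P2=NH0
Op 6: best P0=NH3 P1=NH0 P2=NH0
Op 7: best P0=NH3 P1=NH0 P2=NH0
Op 8: best P0=NH3 P1=NH1 P2=NH0
Op 9: best P0=NH3 P1=NH4 P2=NH0

Answer: P0:NH3 P1:NH4 P2:NH0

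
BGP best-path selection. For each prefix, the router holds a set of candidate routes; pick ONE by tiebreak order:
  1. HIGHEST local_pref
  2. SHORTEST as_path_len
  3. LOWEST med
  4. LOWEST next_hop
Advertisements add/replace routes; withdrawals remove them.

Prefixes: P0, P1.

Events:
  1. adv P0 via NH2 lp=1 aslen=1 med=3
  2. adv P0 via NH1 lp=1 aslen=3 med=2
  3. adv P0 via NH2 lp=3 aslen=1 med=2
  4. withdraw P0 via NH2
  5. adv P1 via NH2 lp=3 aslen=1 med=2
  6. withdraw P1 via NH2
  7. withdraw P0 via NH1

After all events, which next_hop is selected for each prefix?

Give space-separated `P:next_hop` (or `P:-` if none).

Answer: P0:- P1:-

Derivation:
Op 1: best P0=NH2 P1=-
Op 2: best P0=NH2 P1=-
Op 3: best P0=NH2 P1=-
Op 4: best P0=NH1 P1=-
Op 5: best P0=NH1 P1=NH2
Op 6: best P0=NH1 P1=-
Op 7: best P0=- P1=-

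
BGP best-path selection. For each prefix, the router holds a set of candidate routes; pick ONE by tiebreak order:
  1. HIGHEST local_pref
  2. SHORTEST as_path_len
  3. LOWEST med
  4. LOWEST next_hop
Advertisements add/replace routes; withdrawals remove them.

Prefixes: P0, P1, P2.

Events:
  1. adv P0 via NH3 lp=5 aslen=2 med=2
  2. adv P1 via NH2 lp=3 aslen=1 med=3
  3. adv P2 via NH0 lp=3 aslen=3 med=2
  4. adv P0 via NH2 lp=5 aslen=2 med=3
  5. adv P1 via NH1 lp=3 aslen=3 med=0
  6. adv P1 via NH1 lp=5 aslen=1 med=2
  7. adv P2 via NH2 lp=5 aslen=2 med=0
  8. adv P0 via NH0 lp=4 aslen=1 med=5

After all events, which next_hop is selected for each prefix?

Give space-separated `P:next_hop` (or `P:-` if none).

Op 1: best P0=NH3 P1=- P2=-
Op 2: best P0=NH3 P1=NH2 P2=-
Op 3: best P0=NH3 P1=NH2 P2=NH0
Op 4: best P0=NH3 P1=NH2 P2=NH0
Op 5: best P0=NH3 P1=NH2 P2=NH0
Op 6: best P0=NH3 P1=NH1 P2=NH0
Op 7: best P0=NH3 P1=NH1 P2=NH2
Op 8: best P0=NH3 P1=NH1 P2=NH2

Answer: P0:NH3 P1:NH1 P2:NH2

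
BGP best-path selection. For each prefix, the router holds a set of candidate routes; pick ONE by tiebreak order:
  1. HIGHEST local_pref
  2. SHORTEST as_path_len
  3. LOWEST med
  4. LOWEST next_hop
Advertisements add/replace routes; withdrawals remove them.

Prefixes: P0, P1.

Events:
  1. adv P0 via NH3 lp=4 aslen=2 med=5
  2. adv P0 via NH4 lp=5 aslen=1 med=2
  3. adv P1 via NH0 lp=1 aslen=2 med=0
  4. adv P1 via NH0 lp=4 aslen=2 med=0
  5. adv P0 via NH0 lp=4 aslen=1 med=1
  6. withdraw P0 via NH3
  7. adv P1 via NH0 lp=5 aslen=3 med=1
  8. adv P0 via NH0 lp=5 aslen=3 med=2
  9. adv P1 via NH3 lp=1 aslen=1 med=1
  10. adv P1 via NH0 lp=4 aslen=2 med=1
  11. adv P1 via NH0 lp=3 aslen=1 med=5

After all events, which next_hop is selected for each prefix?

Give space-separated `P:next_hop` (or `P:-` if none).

Op 1: best P0=NH3 P1=-
Op 2: best P0=NH4 P1=-
Op 3: best P0=NH4 P1=NH0
Op 4: best P0=NH4 P1=NH0
Op 5: best P0=NH4 P1=NH0
Op 6: best P0=NH4 P1=NH0
Op 7: best P0=NH4 P1=NH0
Op 8: best P0=NH4 P1=NH0
Op 9: best P0=NH4 P1=NH0
Op 10: best P0=NH4 P1=NH0
Op 11: best P0=NH4 P1=NH0

Answer: P0:NH4 P1:NH0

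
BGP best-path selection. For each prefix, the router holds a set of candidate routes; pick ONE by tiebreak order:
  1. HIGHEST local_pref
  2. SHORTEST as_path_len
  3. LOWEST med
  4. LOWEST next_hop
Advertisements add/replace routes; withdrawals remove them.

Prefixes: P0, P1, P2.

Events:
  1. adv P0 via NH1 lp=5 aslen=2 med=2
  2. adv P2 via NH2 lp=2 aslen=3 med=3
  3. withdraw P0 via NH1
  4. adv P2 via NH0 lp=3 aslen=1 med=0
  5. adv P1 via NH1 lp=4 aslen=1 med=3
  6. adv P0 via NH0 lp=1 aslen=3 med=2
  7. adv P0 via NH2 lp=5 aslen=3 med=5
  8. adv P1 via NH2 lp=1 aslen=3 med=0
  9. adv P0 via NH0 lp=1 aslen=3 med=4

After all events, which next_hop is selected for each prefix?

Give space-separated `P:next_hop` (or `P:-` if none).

Op 1: best P0=NH1 P1=- P2=-
Op 2: best P0=NH1 P1=- P2=NH2
Op 3: best P0=- P1=- P2=NH2
Op 4: best P0=- P1=- P2=NH0
Op 5: best P0=- P1=NH1 P2=NH0
Op 6: best P0=NH0 P1=NH1 P2=NH0
Op 7: best P0=NH2 P1=NH1 P2=NH0
Op 8: best P0=NH2 P1=NH1 P2=NH0
Op 9: best P0=NH2 P1=NH1 P2=NH0

Answer: P0:NH2 P1:NH1 P2:NH0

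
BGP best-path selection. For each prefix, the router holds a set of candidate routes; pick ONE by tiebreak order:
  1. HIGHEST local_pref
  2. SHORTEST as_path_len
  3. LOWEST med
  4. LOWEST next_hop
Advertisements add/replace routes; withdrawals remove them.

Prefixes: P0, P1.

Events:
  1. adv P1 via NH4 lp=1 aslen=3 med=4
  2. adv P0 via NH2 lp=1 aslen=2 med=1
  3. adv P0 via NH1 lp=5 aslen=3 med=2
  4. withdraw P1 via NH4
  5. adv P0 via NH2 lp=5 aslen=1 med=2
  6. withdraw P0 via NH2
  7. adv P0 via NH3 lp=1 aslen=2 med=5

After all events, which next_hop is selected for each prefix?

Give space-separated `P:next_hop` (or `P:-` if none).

Op 1: best P0=- P1=NH4
Op 2: best P0=NH2 P1=NH4
Op 3: best P0=NH1 P1=NH4
Op 4: best P0=NH1 P1=-
Op 5: best P0=NH2 P1=-
Op 6: best P0=NH1 P1=-
Op 7: best P0=NH1 P1=-

Answer: P0:NH1 P1:-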